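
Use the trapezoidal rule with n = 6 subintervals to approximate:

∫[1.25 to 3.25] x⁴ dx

f(x) = x⁴
a = 1.25, b = 3.25, n = 6
h = (b - a)/n = 0.333333

Trapezoidal rule: (h/2)[f(x₀) + 2f(x₁) + 2f(x₂) + ... + f(xₙ)]

x_0 = 1.2500, f(x_0) = 2.441406, coefficient = 1
x_1 = 1.5833, f(x_1) = 6.284770, coefficient = 2
x_2 = 1.9167, f(x_2) = 13.495419, coefficient = 2
x_3 = 2.2500, f(x_3) = 25.628906, coefficient = 2
x_4 = 2.5833, f(x_4) = 44.537085, coefficient = 2
x_5 = 2.9167, f(x_5) = 72.368104, coefficient = 2
x_6 = 3.2500, f(x_6) = 111.566406, coefficient = 1

I ≈ (0.333333/2) × 438.636381 = 73.106064
Exact value: 71.907813
Error: 1.198251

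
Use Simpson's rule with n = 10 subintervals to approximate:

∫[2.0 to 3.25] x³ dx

f(x) = x³
a = 2.0, b = 3.25, n = 10
h = (b - a)/n = 0.125000

Simpson's rule: (h/3)[f(x₀) + 4f(x₁) + 2f(x₂) + ... + f(xₙ)]

x_0 = 2.0000, f(x_0) = 8.000000, coefficient = 1
x_1 = 2.1250, f(x_1) = 9.595703, coefficient = 4
x_2 = 2.2500, f(x_2) = 11.390625, coefficient = 2
x_3 = 2.3750, f(x_3) = 13.396484, coefficient = 4
x_4 = 2.5000, f(x_4) = 15.625000, coefficient = 2
x_5 = 2.6250, f(x_5) = 18.087891, coefficient = 4
x_6 = 2.7500, f(x_6) = 20.796875, coefficient = 2
x_7 = 2.8750, f(x_7) = 23.763672, coefficient = 4
x_8 = 3.0000, f(x_8) = 27.000000, coefficient = 2
x_9 = 3.1250, f(x_9) = 30.517578, coefficient = 4
x_10 = 3.2500, f(x_10) = 34.328125, coefficient = 1

I ≈ (0.125000/3) × 573.398438 = 23.891602
Exact value: 23.891602
Error: 0.000000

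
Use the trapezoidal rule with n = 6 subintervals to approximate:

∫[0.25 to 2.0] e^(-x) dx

f(x) = e^(-x)
a = 0.25, b = 2.0, n = 6
h = (b - a)/n = 0.291667

Trapezoidal rule: (h/2)[f(x₀) + 2f(x₁) + 2f(x₂) + ... + f(xₙ)]

x_0 = 0.2500, f(x_0) = 0.778801, coefficient = 1
x_1 = 0.5417, f(x_1) = 0.581778, coefficient = 2
x_2 = 0.8333, f(x_2) = 0.434598, coefficient = 2
x_3 = 1.1250, f(x_3) = 0.324652, coefficient = 2
x_4 = 1.4167, f(x_4) = 0.242521, coefficient = 2
x_5 = 1.7083, f(x_5) = 0.181167, coefficient = 2
x_6 = 2.0000, f(x_6) = 0.135335, coefficient = 1

I ≈ (0.291667/2) × 4.443570 = 0.648021
Exact value: 0.643465
Error: 0.004555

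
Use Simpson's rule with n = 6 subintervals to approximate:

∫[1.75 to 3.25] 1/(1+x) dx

f(x) = 1/(1+x)
a = 1.75, b = 3.25, n = 6
h = (b - a)/n = 0.250000

Simpson's rule: (h/3)[f(x₀) + 4f(x₁) + 2f(x₂) + ... + f(xₙ)]

x_0 = 1.7500, f(x_0) = 0.363636, coefficient = 1
x_1 = 2.0000, f(x_1) = 0.333333, coefficient = 4
x_2 = 2.2500, f(x_2) = 0.307692, coefficient = 2
x_3 = 2.5000, f(x_3) = 0.285714, coefficient = 4
x_4 = 2.7500, f(x_4) = 0.266667, coefficient = 2
x_5 = 3.0000, f(x_5) = 0.250000, coefficient = 4
x_6 = 3.2500, f(x_6) = 0.235294, coefficient = 1

I ≈ (0.250000/3) × 5.223839 = 0.435320
Exact value: 0.435318
Error: 0.000002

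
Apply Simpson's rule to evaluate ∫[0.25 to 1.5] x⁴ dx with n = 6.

f(x) = x⁴
a = 0.25, b = 1.5, n = 6
h = (b - a)/n = 0.208333

Simpson's rule: (h/3)[f(x₀) + 4f(x₁) + 2f(x₂) + ... + f(xₙ)]

x_0 = 0.2500, f(x_0) = 0.003906, coefficient = 1
x_1 = 0.4583, f(x_1) = 0.044129, coefficient = 4
x_2 = 0.6667, f(x_2) = 0.197531, coefficient = 2
x_3 = 0.8750, f(x_3) = 0.586182, coefficient = 4
x_4 = 1.0833, f(x_4) = 1.377363, coefficient = 2
x_5 = 1.2917, f(x_5) = 2.783568, coefficient = 4
x_6 = 1.5000, f(x_6) = 5.062500, coefficient = 1

I ≈ (0.208333/3) × 21.871709 = 1.518869
Exact value: 1.518555
Error: 0.000314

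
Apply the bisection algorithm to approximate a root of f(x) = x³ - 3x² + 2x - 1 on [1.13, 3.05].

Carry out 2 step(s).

f(x) = x³ - 3x² + 2x - 1
Initial interval: [1.13, 3.05]

Iteration 1:
  c_1 = (1.130000 + 3.050000)/2 = 2.090000
  f(c_1) = f(2.090000) = -0.794971
  f(a) × f(c) ≥ 0, new interval: [2.090000, 3.050000]
Iteration 2:
  c_2 = (2.090000 + 3.050000)/2 = 2.570000
  f(c_2) = f(2.570000) = 1.299893
  f(a) × f(c) < 0, new interval: [2.090000, 2.570000]

After 2 iteration(s), the approximation is c_2 = 2.570000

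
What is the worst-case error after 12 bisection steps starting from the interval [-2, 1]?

Bisection error bound: |error| ≤ (b-a)/2^n
|error| ≤ (1 - (-2))/2^12 = 3/2^12
|error| ≤ 0.0007324219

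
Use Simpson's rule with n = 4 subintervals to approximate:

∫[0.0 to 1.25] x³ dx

f(x) = x³
a = 0.0, b = 1.25, n = 4
h = (b - a)/n = 0.312500

Simpson's rule: (h/3)[f(x₀) + 4f(x₁) + 2f(x₂) + ... + f(xₙ)]

x_0 = 0.0000, f(x_0) = 0.000000, coefficient = 1
x_1 = 0.3125, f(x_1) = 0.030518, coefficient = 4
x_2 = 0.6250, f(x_2) = 0.244141, coefficient = 2
x_3 = 0.9375, f(x_3) = 0.823975, coefficient = 4
x_4 = 1.2500, f(x_4) = 1.953125, coefficient = 1

I ≈ (0.312500/3) × 5.859375 = 0.610352
Exact value: 0.610352
Error: 0.000000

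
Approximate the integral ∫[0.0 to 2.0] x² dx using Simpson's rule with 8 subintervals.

f(x) = x²
a = 0.0, b = 2.0, n = 8
h = (b - a)/n = 0.250000

Simpson's rule: (h/3)[f(x₀) + 4f(x₁) + 2f(x₂) + ... + f(xₙ)]

x_0 = 0.0000, f(x_0) = 0.000000, coefficient = 1
x_1 = 0.2500, f(x_1) = 0.062500, coefficient = 4
x_2 = 0.5000, f(x_2) = 0.250000, coefficient = 2
x_3 = 0.7500, f(x_3) = 0.562500, coefficient = 4
x_4 = 1.0000, f(x_4) = 1.000000, coefficient = 2
x_5 = 1.2500, f(x_5) = 1.562500, coefficient = 4
x_6 = 1.5000, f(x_6) = 2.250000, coefficient = 2
x_7 = 1.7500, f(x_7) = 3.062500, coefficient = 4
x_8 = 2.0000, f(x_8) = 4.000000, coefficient = 1

I ≈ (0.250000/3) × 32.000000 = 2.666667
Exact value: 2.666667
Error: 0.000000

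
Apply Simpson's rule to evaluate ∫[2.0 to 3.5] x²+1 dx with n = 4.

f(x) = x²+1
a = 2.0, b = 3.5, n = 4
h = (b - a)/n = 0.375000

Simpson's rule: (h/3)[f(x₀) + 4f(x₁) + 2f(x₂) + ... + f(xₙ)]

x_0 = 2.0000, f(x_0) = 5.000000, coefficient = 1
x_1 = 2.3750, f(x_1) = 6.640625, coefficient = 4
x_2 = 2.7500, f(x_2) = 8.562500, coefficient = 2
x_3 = 3.1250, f(x_3) = 10.765625, coefficient = 4
x_4 = 3.5000, f(x_4) = 13.250000, coefficient = 1

I ≈ (0.375000/3) × 105.000000 = 13.125000
Exact value: 13.125000
Error: 0.000000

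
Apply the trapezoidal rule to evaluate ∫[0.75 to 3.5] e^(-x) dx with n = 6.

f(x) = e^(-x)
a = 0.75, b = 3.5, n = 6
h = (b - a)/n = 0.458333

Trapezoidal rule: (h/2)[f(x₀) + 2f(x₁) + 2f(x₂) + ... + f(xₙ)]

x_0 = 0.7500, f(x_0) = 0.472367, coefficient = 1
x_1 = 1.2083, f(x_1) = 0.298695, coefficient = 2
x_2 = 1.6667, f(x_2) = 0.188876, coefficient = 2
x_3 = 2.1250, f(x_3) = 0.119433, coefficient = 2
x_4 = 2.5833, f(x_4) = 0.075522, coefficient = 2
x_5 = 3.0417, f(x_5) = 0.047755, coefficient = 2
x_6 = 3.5000, f(x_6) = 0.030197, coefficient = 1

I ≈ (0.458333/2) × 1.963125 = 0.449883
Exact value: 0.442169
Error: 0.007714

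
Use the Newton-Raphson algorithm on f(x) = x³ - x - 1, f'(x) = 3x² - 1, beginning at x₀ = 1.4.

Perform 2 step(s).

f(x) = x³ - x - 1
f'(x) = 3x² - 1
x₀ = 1.4

Newton-Raphson formula: x_{n+1} = x_n - f(x_n)/f'(x_n)

Iteration 1:
  f(1.400000) = 0.344000
  f'(1.400000) = 4.880000
  x_1 = 1.400000 - 0.344000/4.880000 = 1.329508
Iteration 2:
  f(1.329508) = 0.020520
  f'(1.329508) = 4.302776
  x_2 = 1.329508 - 0.020520/4.302776 = 1.324739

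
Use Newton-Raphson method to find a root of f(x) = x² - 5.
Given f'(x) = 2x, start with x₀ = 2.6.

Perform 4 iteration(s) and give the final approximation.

f(x) = x² - 5
f'(x) = 2x
x₀ = 2.6

Newton-Raphson formula: x_{n+1} = x_n - f(x_n)/f'(x_n)

Iteration 1:
  f(2.600000) = 1.760000
  f'(2.600000) = 5.200000
  x_1 = 2.600000 - 1.760000/5.200000 = 2.261538
Iteration 2:
  f(2.261538) = 0.114556
  f'(2.261538) = 4.523077
  x_2 = 2.261538 - 0.114556/4.523077 = 2.236211
Iteration 3:
  f(2.236211) = 0.000641
  f'(2.236211) = 4.472423
  x_3 = 2.236211 - 0.000641/4.472423 = 2.236068
Iteration 4:
  f(2.236068) = 0.000000
  f'(2.236068) = 4.472136
  x_4 = 2.236068 - 0.000000/4.472136 = 2.236068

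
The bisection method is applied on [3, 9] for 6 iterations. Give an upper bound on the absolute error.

Bisection error bound: |error| ≤ (b-a)/2^n
|error| ≤ (9 - 3)/2^6 = 6/2^6
|error| ≤ 0.0937500000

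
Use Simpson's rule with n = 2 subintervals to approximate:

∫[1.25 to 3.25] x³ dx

f(x) = x³
a = 1.25, b = 3.25, n = 2
h = (b - a)/n = 1.000000

Simpson's rule: (h/3)[f(x₀) + 4f(x₁) + 2f(x₂) + ... + f(xₙ)]

x_0 = 1.2500, f(x_0) = 1.953125, coefficient = 1
x_1 = 2.2500, f(x_1) = 11.390625, coefficient = 4
x_2 = 3.2500, f(x_2) = 34.328125, coefficient = 1

I ≈ (1.000000/3) × 81.843750 = 27.281250
Exact value: 27.281250
Error: 0.000000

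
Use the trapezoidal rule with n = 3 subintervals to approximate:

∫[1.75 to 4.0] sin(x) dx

f(x) = sin(x)
a = 1.75, b = 4.0, n = 3
h = (b - a)/n = 0.750000

Trapezoidal rule: (h/2)[f(x₀) + 2f(x₁) + 2f(x₂) + ... + f(xₙ)]

x_0 = 1.7500, f(x_0) = 0.983986, coefficient = 1
x_1 = 2.5000, f(x_1) = 0.598472, coefficient = 2
x_2 = 3.2500, f(x_2) = -0.108195, coefficient = 2
x_3 = 4.0000, f(x_3) = -0.756802, coefficient = 1

I ≈ (0.750000/2) × 1.207737 = 0.452902
Exact value: 0.475398
Error: 0.022496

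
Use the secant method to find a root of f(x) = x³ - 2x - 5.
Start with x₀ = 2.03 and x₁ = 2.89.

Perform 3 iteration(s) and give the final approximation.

f(x) = x³ - 2x - 5
x₀ = 2.03, x₁ = 2.89

Secant formula: x_{n+1} = x_n - f(x_n)(x_n - x_{n-1})/(f(x_n) - f(x_{n-1}))

Iteration 1:
  f(2.030000) = -0.694573
  f(2.890000) = 13.357569
  x_2 = 2.890000 - 13.357569×(2.890000 - 2.030000)/(13.357569 - (-0.694573))
       = 2.072508
Iteration 2:
  f(2.890000) = 13.357569
  f(2.072508) = -0.242991
  x_3 = 2.072508 - (-0.242991)×(2.072508 - 2.890000)/(-0.242991 - 13.357569)
       = 2.087114
Iteration 3:
  f(2.072508) = -0.242991
  f(2.087114) = -0.082668
  x_4 = 2.087114 - (-0.082668)×(2.087114 - 2.072508)/(-0.082668 - (-0.242991))
       = 2.094645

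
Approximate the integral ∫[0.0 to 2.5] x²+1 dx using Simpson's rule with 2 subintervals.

f(x) = x²+1
a = 0.0, b = 2.5, n = 2
h = (b - a)/n = 1.250000

Simpson's rule: (h/3)[f(x₀) + 4f(x₁) + 2f(x₂) + ... + f(xₙ)]

x_0 = 0.0000, f(x_0) = 1.000000, coefficient = 1
x_1 = 1.2500, f(x_1) = 2.562500, coefficient = 4
x_2 = 2.5000, f(x_2) = 7.250000, coefficient = 1

I ≈ (1.250000/3) × 18.500000 = 7.708333
Exact value: 7.708333
Error: 0.000000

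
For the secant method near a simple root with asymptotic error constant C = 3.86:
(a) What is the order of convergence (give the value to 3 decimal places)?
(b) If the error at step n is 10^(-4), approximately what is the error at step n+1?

(a) Secant method has superlinear convergence with order φ = (1+√5)/2 ≈ 1.618.
    This means |e_{n+1}| ≈ C|e_n|^1.618.

(b) With |e_n| = 10^(-4) and C = 3.86:
    |e_{n+1}| ≈ 3.86 × (10^(-4))^1.618 = 3.86 × 10^(-6.47)

(a) ≈ 1.618 (golden ratio); (b) |e_{n+1}| ≈ 1.302e-06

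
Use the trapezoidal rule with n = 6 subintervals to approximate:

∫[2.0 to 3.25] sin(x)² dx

f(x) = sin(x)²
a = 2.0, b = 3.25, n = 6
h = (b - a)/n = 0.208333

Trapezoidal rule: (h/2)[f(x₀) + 2f(x₁) + 2f(x₂) + ... + f(xₙ)]

x_0 = 2.0000, f(x_0) = 0.826822, coefficient = 1
x_1 = 2.2083, f(x_1) = 0.645715, coefficient = 2
x_2 = 2.4167, f(x_2) = 0.439675, coefficient = 2
x_3 = 2.6250, f(x_3) = 0.243957, coefficient = 2
x_4 = 2.8333, f(x_4) = 0.092052, coefficient = 2
x_5 = 3.0417, f(x_5) = 0.009952, coefficient = 2
x_6 = 3.2500, f(x_6) = 0.011706, coefficient = 1

I ≈ (0.208333/2) × 3.701231 = 0.385545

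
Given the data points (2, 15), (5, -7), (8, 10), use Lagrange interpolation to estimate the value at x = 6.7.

Lagrange interpolation formula:
P(x) = Σ yᵢ × Lᵢ(x)
where Lᵢ(x) = Π_{j≠i} (x - xⱼ)/(xᵢ - xⱼ)

L_0(6.7) = (6.7 - 5)/(2 - 5) × (6.7 - 8)/(2 - 8) = -0.122778
L_1(6.7) = (6.7 - 2)/(5 - 2) × (6.7 - 8)/(5 - 8) = 0.678889
L_2(6.7) = (6.7 - 2)/(8 - 2) × (6.7 - 5)/(8 - 5) = 0.443889

P(6.7) = 15×L_0(6.7) + (-7)×L_1(6.7) + 10×L_2(6.7)
P(6.7) = -2.155000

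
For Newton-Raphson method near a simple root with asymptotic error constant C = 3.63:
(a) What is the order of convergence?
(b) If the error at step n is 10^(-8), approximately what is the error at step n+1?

(a) Newton-Raphson has quadratic (order 2) convergence near simple roots.
    This means |e_{n+1}| ≈ C|e_n|².

(b) With |e_n| = 10^(-8) and C = 3.63:
    |e_{n+1}| ≈ 3.63 × (10^(-8))² = 3.63 × 10^(-16)

(a) 2 (quadratic); (b) |e_{n+1}| ≈ 3.630e-16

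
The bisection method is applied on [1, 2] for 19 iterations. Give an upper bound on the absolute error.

Bisection error bound: |error| ≤ (b-a)/2^n
|error| ≤ (2 - 1)/2^19 = 1/2^19
|error| ≤ 0.0000019073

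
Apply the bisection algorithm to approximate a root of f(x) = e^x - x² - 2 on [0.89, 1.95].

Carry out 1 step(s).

f(x) = e^x - x² - 2
Initial interval: [0.89, 1.95]

Iteration 1:
  c_1 = (0.890000 + 1.950000)/2 = 1.420000
  f(c_1) = f(1.420000) = 0.120720
  f(a) × f(c) < 0, new interval: [0.890000, 1.420000]

After 1 iteration(s), the approximation is c_1 = 1.420000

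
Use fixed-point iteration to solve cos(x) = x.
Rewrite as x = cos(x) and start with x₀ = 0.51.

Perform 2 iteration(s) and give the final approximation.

Equation: cos(x) = x
Fixed-point form: x = cos(x)
x₀ = 0.51

x_1 = g(0.510000) = 0.872745
x_2 = g(0.872745) = 0.642726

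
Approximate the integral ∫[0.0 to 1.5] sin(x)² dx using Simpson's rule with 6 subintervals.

f(x) = sin(x)²
a = 0.0, b = 1.5, n = 6
h = (b - a)/n = 0.250000

Simpson's rule: (h/3)[f(x₀) + 4f(x₁) + 2f(x₂) + ... + f(xₙ)]

x_0 = 0.0000, f(x_0) = 0.000000, coefficient = 1
x_1 = 0.2500, f(x_1) = 0.061209, coefficient = 4
x_2 = 0.5000, f(x_2) = 0.229849, coefficient = 2
x_3 = 0.7500, f(x_3) = 0.464631, coefficient = 4
x_4 = 1.0000, f(x_4) = 0.708073, coefficient = 2
x_5 = 1.2500, f(x_5) = 0.900572, coefficient = 4
x_6 = 1.5000, f(x_6) = 0.994996, coefficient = 1

I ≈ (0.250000/3) × 8.576488 = 0.714707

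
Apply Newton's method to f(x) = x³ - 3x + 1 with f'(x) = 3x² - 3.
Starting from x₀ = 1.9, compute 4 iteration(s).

f(x) = x³ - 3x + 1
f'(x) = 3x² - 3
x₀ = 1.9

Newton-Raphson formula: x_{n+1} = x_n - f(x_n)/f'(x_n)

Iteration 1:
  f(1.900000) = 2.159000
  f'(1.900000) = 7.830000
  x_1 = 1.900000 - 2.159000/7.830000 = 1.624266
Iteration 2:
  f(1.624266) = 0.412404
  f'(1.624266) = 4.914717
  x_2 = 1.624266 - 0.412404/4.914717 = 1.540354
Iteration 3:
  f(1.540354) = 0.033720
  f'(1.540354) = 4.118068
  x_3 = 1.540354 - 0.033720/4.118068 = 1.532165
Iteration 4:
  f(1.532165) = 0.000309
  f'(1.532165) = 4.042592
  x_4 = 1.532165 - 0.000309/4.042592 = 1.532089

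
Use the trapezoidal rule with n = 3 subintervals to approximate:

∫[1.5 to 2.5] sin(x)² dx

f(x) = sin(x)²
a = 1.5, b = 2.5, n = 3
h = (b - a)/n = 0.333333

Trapezoidal rule: (h/2)[f(x₀) + 2f(x₁) + 2f(x₂) + ... + f(xₙ)]

x_0 = 1.5000, f(x_0) = 0.994996, coefficient = 1
x_1 = 1.8333, f(x_1) = 0.932643, coefficient = 2
x_2 = 2.1667, f(x_2) = 0.685022, coefficient = 2
x_3 = 2.5000, f(x_3) = 0.358169, coefficient = 1

I ≈ (0.333333/2) × 4.588495 = 0.764749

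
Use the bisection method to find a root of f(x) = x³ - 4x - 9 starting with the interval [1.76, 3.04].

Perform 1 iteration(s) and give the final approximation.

f(x) = x³ - 4x - 9
Initial interval: [1.76, 3.04]

Iteration 1:
  c_1 = (1.760000 + 3.040000)/2 = 2.400000
  f(c_1) = f(2.400000) = -4.776000
  f(a) × f(c) ≥ 0, new interval: [2.400000, 3.040000]

After 1 iteration(s), the approximation is c_1 = 2.400000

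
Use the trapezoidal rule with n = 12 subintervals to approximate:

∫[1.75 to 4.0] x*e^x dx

f(x) = x*e^x
a = 1.75, b = 4.0, n = 12
h = (b - a)/n = 0.187500

Trapezoidal rule: (h/2)[f(x₀) + 2f(x₁) + 2f(x₂) + ... + f(xₙ)]

x_0 = 1.7500, f(x_0) = 10.070555, coefficient = 1
x_1 = 1.9375, f(x_1) = 13.448916, coefficient = 2
x_2 = 2.1250, f(x_2) = 17.792407, coefficient = 2
x_3 = 2.3125, f(x_3) = 23.355423, coefficient = 2
x_4 = 2.5000, f(x_4) = 30.456235, coefficient = 2
x_5 = 2.6875, f(x_5) = 39.492524, coefficient = 2
x_6 = 2.8750, f(x_6) = 50.960594, coefficient = 2
x_7 = 3.0625, f(x_7) = 65.479137, coefficient = 2
x_8 = 3.2500, f(x_8) = 83.818605, coefficient = 2
x_9 = 3.4375, f(x_9) = 106.937491, coefficient = 2
x_10 = 3.6250, f(x_10) = 136.027121, coefficient = 2
x_11 = 3.8125, f(x_11) = 172.566927, coefficient = 2
x_12 = 4.0000, f(x_12) = 218.392600, coefficient = 1

I ≈ (0.187500/2) × 1709.133914 = 160.231304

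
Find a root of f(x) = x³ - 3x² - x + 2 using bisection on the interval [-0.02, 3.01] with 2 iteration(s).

f(x) = x³ - 3x² - x + 2
Initial interval: [-0.02, 3.01]

Iteration 1:
  c_1 = (-0.020000 + 3.010000)/2 = 1.495000
  f(c_1) = f(1.495000) = -2.858713
  f(a) × f(c) < 0, new interval: [-0.020000, 1.495000]
Iteration 2:
  c_2 = (-0.020000 + 1.495000)/2 = 0.737500
  f(c_2) = f(0.737500) = 0.031912
  f(a) × f(c) ≥ 0, new interval: [0.737500, 1.495000]

After 2 iteration(s), the approximation is c_2 = 0.737500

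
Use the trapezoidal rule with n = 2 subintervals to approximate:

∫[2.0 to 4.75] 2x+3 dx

f(x) = 2x+3
a = 2.0, b = 4.75, n = 2
h = (b - a)/n = 1.375000

Trapezoidal rule: (h/2)[f(x₀) + 2f(x₁) + 2f(x₂) + ... + f(xₙ)]

x_0 = 2.0000, f(x_0) = 7.000000, coefficient = 1
x_1 = 3.3750, f(x_1) = 9.750000, coefficient = 2
x_2 = 4.7500, f(x_2) = 12.500000, coefficient = 1

I ≈ (1.375000/2) × 39.000000 = 26.812500
Exact value: 26.812500
Error: 0.000000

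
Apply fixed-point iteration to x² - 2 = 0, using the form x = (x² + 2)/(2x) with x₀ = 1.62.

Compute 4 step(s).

Equation: x² - 2 = 0
Fixed-point form: x = (x² + 2)/(2x)
x₀ = 1.62

x_1 = g(1.620000) = 1.427284
x_2 = g(1.427284) = 1.414273
x_3 = g(1.414273) = 1.414214
x_4 = g(1.414214) = 1.414214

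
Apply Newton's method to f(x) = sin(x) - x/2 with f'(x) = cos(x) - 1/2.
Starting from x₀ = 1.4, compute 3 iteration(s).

f(x) = sin(x) - x/2
f'(x) = cos(x) - 1/2
x₀ = 1.4

Newton-Raphson formula: x_{n+1} = x_n - f(x_n)/f'(x_n)

Iteration 1:
  f(1.400000) = 0.285450
  f'(1.400000) = -0.330033
  x_1 = 1.400000 - 0.285450/(-0.330033) = 2.264913
Iteration 2:
  f(2.264913) = -0.363838
  f'(2.264913) = -1.139707
  x_2 = 2.264913 - (-0.363838)/(-1.139707) = 1.945675
Iteration 3:
  f(1.945675) = -0.042286
  f'(1.945675) = -0.866160
  x_3 = 1.945675 - (-0.042286)/(-0.866160) = 1.896856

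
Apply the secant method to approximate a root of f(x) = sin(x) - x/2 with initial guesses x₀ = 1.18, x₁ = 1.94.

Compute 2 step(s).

f(x) = sin(x) - x/2
x₀ = 1.18, x₁ = 1.94

Secant formula: x_{n+1} = x_n - f(x_n)(x_n - x_{n-1})/(f(x_n) - f(x_{n-1}))

Iteration 1:
  f(1.180000) = 0.334606
  f(1.940000) = -0.037385
  x_2 = 1.940000 - (-0.037385)×(1.940000 - 1.180000)/(-0.037385 - 0.334606)
       = 1.863620
Iteration 2:
  f(1.940000) = -0.037385
  f(1.863620) = 0.025622
  x_3 = 1.863620 - 0.025622×(1.863620 - 1.940000)/(0.025622 - (-0.037385))
       = 1.894681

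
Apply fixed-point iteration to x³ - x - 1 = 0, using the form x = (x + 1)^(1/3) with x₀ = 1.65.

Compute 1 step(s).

Equation: x³ - x - 1 = 0
Fixed-point form: x = (x + 1)^(1/3)
x₀ = 1.65

x_1 = g(1.650000) = 1.383828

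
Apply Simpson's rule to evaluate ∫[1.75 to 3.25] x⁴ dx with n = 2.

f(x) = x⁴
a = 1.75, b = 3.25, n = 2
h = (b - a)/n = 0.750000

Simpson's rule: (h/3)[f(x₀) + 4f(x₁) + 2f(x₂) + ... + f(xₙ)]

x_0 = 1.7500, f(x_0) = 9.378906, coefficient = 1
x_1 = 2.5000, f(x_1) = 39.062500, coefficient = 4
x_2 = 3.2500, f(x_2) = 111.566406, coefficient = 1

I ≈ (0.750000/3) × 277.195312 = 69.298828
Exact value: 69.235547
Error: 0.063281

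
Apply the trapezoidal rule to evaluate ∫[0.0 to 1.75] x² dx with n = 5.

f(x) = x²
a = 0.0, b = 1.75, n = 5
h = (b - a)/n = 0.350000

Trapezoidal rule: (h/2)[f(x₀) + 2f(x₁) + 2f(x₂) + ... + f(xₙ)]

x_0 = 0.0000, f(x_0) = 0.000000, coefficient = 1
x_1 = 0.3500, f(x_1) = 0.122500, coefficient = 2
x_2 = 0.7000, f(x_2) = 0.490000, coefficient = 2
x_3 = 1.0500, f(x_3) = 1.102500, coefficient = 2
x_4 = 1.4000, f(x_4) = 1.960000, coefficient = 2
x_5 = 1.7500, f(x_5) = 3.062500, coefficient = 1

I ≈ (0.350000/2) × 10.412500 = 1.822187
Exact value: 1.786458
Error: 0.035729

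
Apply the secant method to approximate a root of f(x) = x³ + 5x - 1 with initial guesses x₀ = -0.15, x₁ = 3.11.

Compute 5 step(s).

f(x) = x³ + 5x - 1
x₀ = -0.15, x₁ = 3.11

Secant formula: x_{n+1} = x_n - f(x_n)(x_n - x_{n-1})/(f(x_n) - f(x_{n-1}))

Iteration 1:
  f(-0.150000) = -1.753375
  f(3.110000) = 44.630231
  x_2 = 3.110000 - 44.630231×(3.110000 - (-0.150000))/(44.630231 - (-1.753375))
       = -0.026767
Iteration 2:
  f(3.110000) = 44.630231
  f(-0.026767) = -1.133853
  x_3 = -0.026767 - (-1.133853)×(-0.026767 - 3.110000)/(-1.133853 - 44.630231)
       = 0.050950
Iteration 3:
  f(-0.026767) = -1.133853
  f(0.050950) = -0.745118
  x_4 = 0.050950 - (-0.745118)×(0.050950 - (-0.026767))/(-0.745118 - (-1.133853))
       = 0.199915
Iteration 4:
  f(0.050950) = -0.745118
  f(0.199915) = 0.007567
  x_5 = 0.199915 - 0.007567×(0.199915 - 0.050950)/(0.007567 - (-0.745118))
       = 0.198418
Iteration 5:
  f(0.199915) = 0.007567
  f(0.198418) = -0.000099
  x_6 = 0.198418 - (-0.000099)×(0.198418 - 0.199915)/(-0.000099 - 0.007567)
       = 0.198437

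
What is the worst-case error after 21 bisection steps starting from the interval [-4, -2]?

Bisection error bound: |error| ≤ (b-a)/2^n
|error| ≤ (-2 - (-4))/2^21 = 2/2^21
|error| ≤ 0.0000009537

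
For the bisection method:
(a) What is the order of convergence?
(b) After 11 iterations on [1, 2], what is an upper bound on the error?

(a) Bisection has linear (order 1) convergence; the error is halved each step.

(b) Error bound = (b-a)/2^n = (2 - 1)/2^{11}
    = 1/2^{11}

(a) 1 (linear); (b) error ≤ 4.88e-04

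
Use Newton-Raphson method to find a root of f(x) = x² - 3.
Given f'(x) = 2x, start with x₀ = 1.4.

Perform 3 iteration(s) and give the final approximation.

f(x) = x² - 3
f'(x) = 2x
x₀ = 1.4

Newton-Raphson formula: x_{n+1} = x_n - f(x_n)/f'(x_n)

Iteration 1:
  f(1.400000) = -1.040000
  f'(1.400000) = 2.800000
  x_1 = 1.400000 - (-1.040000)/2.800000 = 1.771429
Iteration 2:
  f(1.771429) = 0.137959
  f'(1.771429) = 3.542857
  x_2 = 1.771429 - 0.137959/3.542857 = 1.732488
Iteration 3:
  f(1.732488) = 0.001516
  f'(1.732488) = 3.464977
  x_3 = 1.732488 - 0.001516/3.464977 = 1.732051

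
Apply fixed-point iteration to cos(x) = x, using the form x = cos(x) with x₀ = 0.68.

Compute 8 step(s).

Equation: cos(x) = x
Fixed-point form: x = cos(x)
x₀ = 0.68

x_1 = g(0.680000) = 0.777573
x_2 = g(0.777573) = 0.712618
x_3 = g(0.712618) = 0.756652
x_4 = g(0.756652) = 0.727138
x_5 = g(0.727138) = 0.747080
x_6 = g(0.747080) = 0.733676
x_7 = g(0.733676) = 0.742718
x_8 = g(0.742718) = 0.736633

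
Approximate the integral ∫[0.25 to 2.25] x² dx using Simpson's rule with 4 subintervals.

f(x) = x²
a = 0.25, b = 2.25, n = 4
h = (b - a)/n = 0.500000

Simpson's rule: (h/3)[f(x₀) + 4f(x₁) + 2f(x₂) + ... + f(xₙ)]

x_0 = 0.2500, f(x_0) = 0.062500, coefficient = 1
x_1 = 0.7500, f(x_1) = 0.562500, coefficient = 4
x_2 = 1.2500, f(x_2) = 1.562500, coefficient = 2
x_3 = 1.7500, f(x_3) = 3.062500, coefficient = 4
x_4 = 2.2500, f(x_4) = 5.062500, coefficient = 1

I ≈ (0.500000/3) × 22.750000 = 3.791667
Exact value: 3.791667
Error: 0.000000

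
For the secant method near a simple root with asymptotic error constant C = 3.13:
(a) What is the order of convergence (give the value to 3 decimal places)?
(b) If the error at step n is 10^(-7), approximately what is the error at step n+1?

(a) Secant method has superlinear convergence with order φ = (1+√5)/2 ≈ 1.618.
    This means |e_{n+1}| ≈ C|e_n|^1.618.

(b) With |e_n| = 10^(-7) and C = 3.13:
    |e_{n+1}| ≈ 3.13 × (10^(-7))^1.618 = 3.13 × 10^(-11.33)

(a) ≈ 1.618 (golden ratio); (b) |e_{n+1}| ≈ 1.477e-11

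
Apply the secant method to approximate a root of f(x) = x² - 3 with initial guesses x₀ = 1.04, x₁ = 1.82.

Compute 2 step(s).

f(x) = x² - 3
x₀ = 1.04, x₁ = 1.82

Secant formula: x_{n+1} = x_n - f(x_n)(x_n - x_{n-1})/(f(x_n) - f(x_{n-1}))

Iteration 1:
  f(1.040000) = -1.918400
  f(1.820000) = 0.312400
  x_2 = 1.820000 - 0.312400×(1.820000 - 1.040000)/(0.312400 - (-1.918400))
       = 1.710769
Iteration 2:
  f(1.820000) = 0.312400
  f(1.710769) = -0.073269
  x_3 = 1.710769 - (-0.073269)×(1.710769 - 1.820000)/(-0.073269 - 0.312400)
       = 1.731521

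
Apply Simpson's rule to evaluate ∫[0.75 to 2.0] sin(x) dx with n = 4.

f(x) = sin(x)
a = 0.75, b = 2.0, n = 4
h = (b - a)/n = 0.312500

Simpson's rule: (h/3)[f(x₀) + 4f(x₁) + 2f(x₂) + ... + f(xₙ)]

x_0 = 0.7500, f(x_0) = 0.681639, coefficient = 1
x_1 = 1.0625, f(x_1) = 0.873575, coefficient = 4
x_2 = 1.3750, f(x_2) = 0.980893, coefficient = 2
x_3 = 1.6875, f(x_3) = 0.993198, coefficient = 4
x_4 = 2.0000, f(x_4) = 0.909297, coefficient = 1

I ≈ (0.312500/3) × 11.019813 = 1.147897
Exact value: 1.147836
Error: 0.000062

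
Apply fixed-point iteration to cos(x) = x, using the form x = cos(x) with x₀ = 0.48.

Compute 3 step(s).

Equation: cos(x) = x
Fixed-point form: x = cos(x)
x₀ = 0.48

x_1 = g(0.480000) = 0.886995
x_2 = g(0.886995) = 0.631744
x_3 = g(0.631744) = 0.806999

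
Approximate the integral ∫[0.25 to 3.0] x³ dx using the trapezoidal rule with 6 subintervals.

f(x) = x³
a = 0.25, b = 3.0, n = 6
h = (b - a)/n = 0.458333

Trapezoidal rule: (h/2)[f(x₀) + 2f(x₁) + 2f(x₂) + ... + f(xₙ)]

x_0 = 0.2500, f(x_0) = 0.015625, coefficient = 1
x_1 = 0.7083, f(x_1) = 0.355396, coefficient = 2
x_2 = 1.1667, f(x_2) = 1.587963, coefficient = 2
x_3 = 1.6250, f(x_3) = 4.291016, coefficient = 2
x_4 = 2.0833, f(x_4) = 9.042245, coefficient = 2
x_5 = 2.5417, f(x_5) = 16.419343, coefficient = 2
x_6 = 3.0000, f(x_6) = 27.000000, coefficient = 1

I ≈ (0.458333/2) × 90.407552 = 20.718397
Exact value: 20.249023
Error: 0.469374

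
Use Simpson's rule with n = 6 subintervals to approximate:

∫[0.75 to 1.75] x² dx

f(x) = x²
a = 0.75, b = 1.75, n = 6
h = (b - a)/n = 0.166667

Simpson's rule: (h/3)[f(x₀) + 4f(x₁) + 2f(x₂) + ... + f(xₙ)]

x_0 = 0.7500, f(x_0) = 0.562500, coefficient = 1
x_1 = 0.9167, f(x_1) = 0.840278, coefficient = 4
x_2 = 1.0833, f(x_2) = 1.173611, coefficient = 2
x_3 = 1.2500, f(x_3) = 1.562500, coefficient = 4
x_4 = 1.4167, f(x_4) = 2.006944, coefficient = 2
x_5 = 1.5833, f(x_5) = 2.506944, coefficient = 4
x_6 = 1.7500, f(x_6) = 3.062500, coefficient = 1

I ≈ (0.166667/3) × 29.625000 = 1.645833
Exact value: 1.645833
Error: 0.000000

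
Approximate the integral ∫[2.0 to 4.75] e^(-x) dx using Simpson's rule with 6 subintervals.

f(x) = e^(-x)
a = 2.0, b = 4.75, n = 6
h = (b - a)/n = 0.458333

Simpson's rule: (h/3)[f(x₀) + 4f(x₁) + 2f(x₂) + ... + f(xₙ)]

x_0 = 2.0000, f(x_0) = 0.135335, coefficient = 1
x_1 = 2.4583, f(x_1) = 0.085577, coefficient = 4
x_2 = 2.9167, f(x_2) = 0.054114, coefficient = 2
x_3 = 3.3750, f(x_3) = 0.034218, coefficient = 4
x_4 = 3.8333, f(x_4) = 0.021637, coefficient = 2
x_5 = 4.2917, f(x_5) = 0.013682, coefficient = 4
x_6 = 4.7500, f(x_6) = 0.008652, coefficient = 1

I ≈ (0.458333/3) × 0.829400 = 0.126714
Exact value: 0.126684
Error: 0.000030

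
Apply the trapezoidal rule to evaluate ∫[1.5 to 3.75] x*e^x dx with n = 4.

f(x) = x*e^x
a = 1.5, b = 3.75, n = 4
h = (b - a)/n = 0.562500

Trapezoidal rule: (h/2)[f(x₀) + 2f(x₁) + 2f(x₂) + ... + f(xₙ)]

x_0 = 1.5000, f(x_0) = 6.722534, coefficient = 1
x_1 = 2.0625, f(x_1) = 16.222819, coefficient = 2
x_2 = 2.6250, f(x_2) = 36.237007, coefficient = 2
x_3 = 3.1875, f(x_3) = 77.226056, coefficient = 2
x_4 = 3.7500, f(x_4) = 159.454058, coefficient = 1

I ≈ (0.562500/2) × 425.548355 = 119.685475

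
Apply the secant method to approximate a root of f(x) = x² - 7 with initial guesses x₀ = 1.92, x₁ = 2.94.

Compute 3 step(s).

f(x) = x² - 7
x₀ = 1.92, x₁ = 2.94

Secant formula: x_{n+1} = x_n - f(x_n)(x_n - x_{n-1})/(f(x_n) - f(x_{n-1}))

Iteration 1:
  f(1.920000) = -3.313600
  f(2.940000) = 1.643600
  x_2 = 2.940000 - 1.643600×(2.940000 - 1.920000)/(1.643600 - (-3.313600))
       = 2.601811
Iteration 2:
  f(2.940000) = 1.643600
  f(2.601811) = -0.230581
  x_3 = 2.601811 - (-0.230581)×(2.601811 - 2.940000)/(-0.230581 - 1.643600)
       = 2.643418
Iteration 3:
  f(2.601811) = -0.230581
  f(2.643418) = -0.012340
  x_4 = 2.643418 - (-0.012340)×(2.643418 - 2.601811)/(-0.012340 - (-0.230581))
       = 2.645771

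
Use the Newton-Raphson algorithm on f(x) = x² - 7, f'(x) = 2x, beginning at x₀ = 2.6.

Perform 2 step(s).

f(x) = x² - 7
f'(x) = 2x
x₀ = 2.6

Newton-Raphson formula: x_{n+1} = x_n - f(x_n)/f'(x_n)

Iteration 1:
  f(2.600000) = -0.240000
  f'(2.600000) = 5.200000
  x_1 = 2.600000 - (-0.240000)/5.200000 = 2.646154
Iteration 2:
  f(2.646154) = 0.002130
  f'(2.646154) = 5.292308
  x_2 = 2.646154 - 0.002130/5.292308 = 2.645751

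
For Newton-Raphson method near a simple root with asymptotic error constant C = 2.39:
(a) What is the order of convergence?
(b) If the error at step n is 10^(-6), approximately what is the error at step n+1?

(a) Newton-Raphson has quadratic (order 2) convergence near simple roots.
    This means |e_{n+1}| ≈ C|e_n|².

(b) With |e_n| = 10^(-6) and C = 2.39:
    |e_{n+1}| ≈ 2.39 × (10^(-6))² = 2.39 × 10^(-12)

(a) 2 (quadratic); (b) |e_{n+1}| ≈ 2.390e-12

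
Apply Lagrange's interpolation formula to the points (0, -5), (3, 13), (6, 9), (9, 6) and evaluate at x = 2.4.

Lagrange interpolation formula:
P(x) = Σ yᵢ × Lᵢ(x)
where Lᵢ(x) = Π_{j≠i} (x - xⱼ)/(xᵢ - xⱼ)

L_0(2.4) = (2.4 - 3)/(0 - 3) × (2.4 - 6)/(0 - 6) × (2.4 - 9)/(0 - 9) = 0.088000
L_1(2.4) = (2.4 - 0)/(3 - 0) × (2.4 - 6)/(3 - 6) × (2.4 - 9)/(3 - 9) = 1.056000
L_2(2.4) = (2.4 - 0)/(6 - 0) × (2.4 - 3)/(6 - 3) × (2.4 - 9)/(6 - 9) = -0.176000
L_3(2.4) = (2.4 - 0)/(9 - 0) × (2.4 - 3)/(9 - 3) × (2.4 - 6)/(9 - 6) = 0.032000

P(2.4) = (-5)×L_0(2.4) + 13×L_1(2.4) + 9×L_2(2.4) + 6×L_3(2.4)
P(2.4) = 11.896000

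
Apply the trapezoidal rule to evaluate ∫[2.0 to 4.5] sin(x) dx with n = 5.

f(x) = sin(x)
a = 2.0, b = 4.5, n = 5
h = (b - a)/n = 0.500000

Trapezoidal rule: (h/2)[f(x₀) + 2f(x₁) + 2f(x₂) + ... + f(xₙ)]

x_0 = 2.0000, f(x_0) = 0.909297, coefficient = 1
x_1 = 2.5000, f(x_1) = 0.598472, coefficient = 2
x_2 = 3.0000, f(x_2) = 0.141120, coefficient = 2
x_3 = 3.5000, f(x_3) = -0.350783, coefficient = 2
x_4 = 4.0000, f(x_4) = -0.756802, coefficient = 2
x_5 = 4.5000, f(x_5) = -0.977530, coefficient = 1

I ≈ (0.500000/2) × -0.804220 = -0.201055
Exact value: -0.205351
Error: 0.004296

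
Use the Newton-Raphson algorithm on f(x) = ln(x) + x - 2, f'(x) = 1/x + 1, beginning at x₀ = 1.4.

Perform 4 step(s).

f(x) = ln(x) + x - 2
f'(x) = 1/x + 1
x₀ = 1.4

Newton-Raphson formula: x_{n+1} = x_n - f(x_n)/f'(x_n)

Iteration 1:
  f(1.400000) = -0.263528
  f'(1.400000) = 1.714286
  x_1 = 1.400000 - (-0.263528)/1.714286 = 1.553725
Iteration 2:
  f(1.553725) = -0.005621
  f'(1.553725) = 1.643615
  x_2 = 1.553725 - (-0.005621)/1.643615 = 1.557144
Iteration 3:
  f(1.557144) = -0.000002
  f'(1.557144) = 1.642201
  x_3 = 1.557144 - (-0.000002)/1.642201 = 1.557146
Iteration 4:
  f(1.557146) = 0.000000
  f'(1.557146) = 1.642201
  x_4 = 1.557146 - 0.000000/1.642201 = 1.557146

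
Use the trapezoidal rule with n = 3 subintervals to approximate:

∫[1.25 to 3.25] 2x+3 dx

f(x) = 2x+3
a = 1.25, b = 3.25, n = 3
h = (b - a)/n = 0.666667

Trapezoidal rule: (h/2)[f(x₀) + 2f(x₁) + 2f(x₂) + ... + f(xₙ)]

x_0 = 1.2500, f(x_0) = 5.500000, coefficient = 1
x_1 = 1.9167, f(x_1) = 6.833333, coefficient = 2
x_2 = 2.5833, f(x_2) = 8.166667, coefficient = 2
x_3 = 3.2500, f(x_3) = 9.500000, coefficient = 1

I ≈ (0.666667/2) × 45.000000 = 15.000000
Exact value: 15.000000
Error: 0.000000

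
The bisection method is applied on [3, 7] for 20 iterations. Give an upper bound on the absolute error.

Bisection error bound: |error| ≤ (b-a)/2^n
|error| ≤ (7 - 3)/2^20 = 4/2^20
|error| ≤ 0.0000038147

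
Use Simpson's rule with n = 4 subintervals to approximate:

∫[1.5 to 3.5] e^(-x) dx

f(x) = e^(-x)
a = 1.5, b = 3.5, n = 4
h = (b - a)/n = 0.500000

Simpson's rule: (h/3)[f(x₀) + 4f(x₁) + 2f(x₂) + ... + f(xₙ)]

x_0 = 1.5000, f(x_0) = 0.223130, coefficient = 1
x_1 = 2.0000, f(x_1) = 0.135335, coefficient = 4
x_2 = 2.5000, f(x_2) = 0.082085, coefficient = 2
x_3 = 3.0000, f(x_3) = 0.049787, coefficient = 4
x_4 = 3.5000, f(x_4) = 0.030197, coefficient = 1

I ≈ (0.500000/3) × 1.157987 = 0.192998
Exact value: 0.192933
Error: 0.000065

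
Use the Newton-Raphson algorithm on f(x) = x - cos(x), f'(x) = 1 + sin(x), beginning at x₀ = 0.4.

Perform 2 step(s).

f(x) = x - cos(x)
f'(x) = 1 + sin(x)
x₀ = 0.4

Newton-Raphson formula: x_{n+1} = x_n - f(x_n)/f'(x_n)

Iteration 1:
  f(0.400000) = -0.521061
  f'(0.400000) = 1.389418
  x_1 = 0.400000 - (-0.521061)/1.389418 = 0.775021
Iteration 2:
  f(0.775021) = 0.060615
  f'(0.775021) = 1.699731
  x_2 = 0.775021 - 0.060615/1.699731 = 0.739360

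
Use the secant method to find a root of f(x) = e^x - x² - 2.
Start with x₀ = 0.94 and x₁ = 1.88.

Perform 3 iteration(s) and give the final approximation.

f(x) = e^x - x² - 2
x₀ = 0.94, x₁ = 1.88

Secant formula: x_{n+1} = x_n - f(x_n)(x_n - x_{n-1})/(f(x_n) - f(x_{n-1}))

Iteration 1:
  f(0.940000) = -0.323619
  f(1.880000) = 1.019105
  x_2 = 1.880000 - 1.019105×(1.880000 - 0.940000)/(1.019105 - (-0.323619))
       = 1.166556
Iteration 2:
  f(1.880000) = 1.019105
  f(1.166556) = -0.149938
  x_3 = 1.166556 - (-0.149938)×(1.166556 - 1.880000)/(-0.149938 - 1.019105)
       = 1.258060
Iteration 3:
  f(1.166556) = -0.149938
  f(1.258060) = -0.064126
  x_4 = 1.258060 - (-0.064126)×(1.258060 - 1.166556)/(-0.064126 - (-0.149938))
       = 1.326440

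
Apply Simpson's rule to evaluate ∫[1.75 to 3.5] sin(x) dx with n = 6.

f(x) = sin(x)
a = 1.75, b = 3.5, n = 6
h = (b - a)/n = 0.291667

Simpson's rule: (h/3)[f(x₀) + 4f(x₁) + 2f(x₂) + ... + f(xₙ)]

x_0 = 1.7500, f(x_0) = 0.983986, coefficient = 1
x_1 = 2.0417, f(x_1) = 0.891174, coefficient = 4
x_2 = 2.3333, f(x_2) = 0.723086, coefficient = 2
x_3 = 2.6250, f(x_3) = 0.493920, coefficient = 4
x_4 = 2.9167, f(x_4) = 0.223034, coefficient = 2
x_5 = 3.2083, f(x_5) = -0.066691, coefficient = 4
x_6 = 3.5000, f(x_6) = -0.350783, coefficient = 1

I ≈ (0.291667/3) × 7.799055 = 0.758241
Exact value: 0.758211
Error: 0.000031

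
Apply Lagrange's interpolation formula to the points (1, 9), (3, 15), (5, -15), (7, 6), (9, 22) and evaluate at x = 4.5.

Lagrange interpolation formula:
P(x) = Σ yᵢ × Lᵢ(x)
where Lᵢ(x) = Π_{j≠i} (x - xⱼ)/(xᵢ - xⱼ)

L_0(4.5) = (4.5 - 3)/(1 - 3) × (4.5 - 5)/(1 - 5) × (4.5 - 7)/(1 - 7) × (4.5 - 9)/(1 - 9) = -0.021973
L_1(4.5) = (4.5 - 1)/(3 - 1) × (4.5 - 5)/(3 - 5) × (4.5 - 7)/(3 - 7) × (4.5 - 9)/(3 - 9) = 0.205078
L_2(4.5) = (4.5 - 1)/(5 - 1) × (4.5 - 3)/(5 - 3) × (4.5 - 7)/(5 - 7) × (4.5 - 9)/(5 - 9) = 0.922852
L_3(4.5) = (4.5 - 1)/(7 - 1) × (4.5 - 3)/(7 - 3) × (4.5 - 5)/(7 - 5) × (4.5 - 9)/(7 - 9) = -0.123047
L_4(4.5) = (4.5 - 1)/(9 - 1) × (4.5 - 3)/(9 - 3) × (4.5 - 5)/(9 - 5) × (4.5 - 7)/(9 - 7) = 0.017090

P(4.5) = 9×L_0(4.5) + 15×L_1(4.5) + (-15)×L_2(4.5) + 6×L_3(4.5) + 22×L_4(4.5)
P(4.5) = -11.326660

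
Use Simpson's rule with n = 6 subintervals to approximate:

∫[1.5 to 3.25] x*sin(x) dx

f(x) = x*sin(x)
a = 1.5, b = 3.25, n = 6
h = (b - a)/n = 0.291667

Simpson's rule: (h/3)[f(x₀) + 4f(x₁) + 2f(x₂) + ... + f(xₙ)]

x_0 = 1.5000, f(x_0) = 1.496242, coefficient = 1
x_1 = 1.7917, f(x_1) = 1.748142, coefficient = 4
x_2 = 2.0833, f(x_2) = 1.815632, coefficient = 2
x_3 = 2.3750, f(x_3) = 1.647502, coefficient = 4
x_4 = 2.6667, f(x_4) = 1.219394, coefficient = 2
x_5 = 2.9583, f(x_5) = 0.539113, coefficient = 4
x_6 = 3.2500, f(x_6) = -0.351634, coefficient = 1

I ≈ (0.291667/3) × 22.953685 = 2.231608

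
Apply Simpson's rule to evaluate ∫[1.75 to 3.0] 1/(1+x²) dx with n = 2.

f(x) = 1/(1+x²)
a = 1.75, b = 3.0, n = 2
h = (b - a)/n = 0.625000

Simpson's rule: (h/3)[f(x₀) + 4f(x₁) + 2f(x₂) + ... + f(xₙ)]

x_0 = 1.7500, f(x_0) = 0.246154, coefficient = 1
x_1 = 2.3750, f(x_1) = 0.150588, coefficient = 4
x_2 = 3.0000, f(x_2) = 0.100000, coefficient = 1

I ≈ (0.625000/3) × 0.948507 = 0.197606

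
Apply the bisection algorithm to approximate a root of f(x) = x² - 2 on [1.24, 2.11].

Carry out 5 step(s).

f(x) = x² - 2
Initial interval: [1.24, 2.11]

Iteration 1:
  c_1 = (1.240000 + 2.110000)/2 = 1.675000
  f(c_1) = f(1.675000) = 0.805625
  f(a) × f(c) < 0, new interval: [1.240000, 1.675000]
Iteration 2:
  c_2 = (1.240000 + 1.675000)/2 = 1.457500
  f(c_2) = f(1.457500) = 0.124306
  f(a) × f(c) < 0, new interval: [1.240000, 1.457500]
Iteration 3:
  c_3 = (1.240000 + 1.457500)/2 = 1.348750
  f(c_3) = f(1.348750) = -0.180873
  f(a) × f(c) ≥ 0, new interval: [1.348750, 1.457500]
Iteration 4:
  c_4 = (1.348750 + 1.457500)/2 = 1.403125
  f(c_4) = f(1.403125) = -0.031240
  f(a) × f(c) ≥ 0, new interval: [1.403125, 1.457500]
Iteration 5:
  c_5 = (1.403125 + 1.457500)/2 = 1.430312
  f(c_5) = f(1.430312) = 0.045794
  f(a) × f(c) < 0, new interval: [1.403125, 1.430312]

After 5 iteration(s), the approximation is c_5 = 1.430312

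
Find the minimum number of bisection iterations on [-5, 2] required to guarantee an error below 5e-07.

We need (b-a)/2^n ≤ 5e-07
(2 - (-5))/2^n ≤ 5e-07
7/2^n ≤ 5e-07
2^n ≥ 14000000
n ≥ log₂(14000000) = 23.74
n ≥ 24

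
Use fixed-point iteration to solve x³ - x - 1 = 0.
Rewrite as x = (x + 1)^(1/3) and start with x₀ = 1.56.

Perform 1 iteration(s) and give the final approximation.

Equation: x³ - x - 1 = 0
Fixed-point form: x = (x + 1)^(1/3)
x₀ = 1.56

x_1 = g(1.560000) = 1.367981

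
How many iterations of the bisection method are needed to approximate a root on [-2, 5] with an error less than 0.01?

We need (b-a)/2^n ≤ 0.01
(5 - (-2))/2^n ≤ 0.01
7/2^n ≤ 0.01
2^n ≥ 700
n ≥ log₂(700) = 9.45
n ≥ 10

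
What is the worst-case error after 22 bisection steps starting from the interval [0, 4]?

Bisection error bound: |error| ≤ (b-a)/2^n
|error| ≤ (4 - 0)/2^22 = 4/2^22
|error| ≤ 0.0000009537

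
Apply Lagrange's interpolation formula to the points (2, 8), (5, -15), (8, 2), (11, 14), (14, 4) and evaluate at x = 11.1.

Lagrange interpolation formula:
P(x) = Σ yᵢ × Lᵢ(x)
where Lᵢ(x) = Π_{j≠i} (x - xⱼ)/(xᵢ - xⱼ)

L_0(11.1) = (11.1 - 5)/(2 - 5) × (11.1 - 8)/(2 - 8) × (11.1 - 11)/(2 - 11) × (11.1 - 14)/(2 - 14) = -0.002821
L_1(11.1) = (11.1 - 2)/(5 - 2) × (11.1 - 8)/(5 - 8) × (11.1 - 11)/(5 - 11) × (11.1 - 14)/(5 - 14) = 0.016833
L_2(11.1) = (11.1 - 2)/(8 - 2) × (11.1 - 5)/(8 - 5) × (11.1 - 11)/(8 - 11) × (11.1 - 14)/(8 - 14) = -0.049685
L_3(11.1) = (11.1 - 2)/(11 - 2) × (11.1 - 5)/(11 - 5) × (11.1 - 8)/(11 - 8) × (11.1 - 14)/(11 - 14) = 1.026821
L_4(11.1) = (11.1 - 2)/(14 - 2) × (11.1 - 5)/(14 - 5) × (11.1 - 8)/(14 - 8) × (11.1 - 11)/(14 - 11) = 0.008852

P(11.1) = 8×L_0(11.1) + (-15)×L_1(11.1) + 2×L_2(11.1) + 14×L_3(11.1) + 4×L_4(11.1)
P(11.1) = 14.036464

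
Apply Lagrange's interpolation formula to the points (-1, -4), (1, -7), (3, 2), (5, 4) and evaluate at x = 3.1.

Lagrange interpolation formula:
P(x) = Σ yᵢ × Lᵢ(x)
where Lᵢ(x) = Π_{j≠i} (x - xⱼ)/(xᵢ - xⱼ)

L_0(3.1) = (3.1 - 1)/(-1 - 1) × (3.1 - 3)/(-1 - 3) × (3.1 - 5)/(-1 - 5) = 0.008313
L_1(3.1) = (3.1 - (-1))/(1 - (-1)) × (3.1 - 3)/(1 - 3) × (3.1 - 5)/(1 - 5) = -0.048688
L_2(3.1) = (3.1 - (-1))/(3 - (-1)) × (3.1 - 1)/(3 - 1) × (3.1 - 5)/(3 - 5) = 1.022437
L_3(3.1) = (3.1 - (-1))/(5 - (-1)) × (3.1 - 1)/(5 - 1) × (3.1 - 3)/(5 - 3) = 0.017938

P(3.1) = (-4)×L_0(3.1) + (-7)×L_1(3.1) + 2×L_2(3.1) + 4×L_3(3.1)
P(3.1) = 2.424187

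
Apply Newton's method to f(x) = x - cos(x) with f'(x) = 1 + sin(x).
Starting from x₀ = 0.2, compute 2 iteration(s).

f(x) = x - cos(x)
f'(x) = 1 + sin(x)
x₀ = 0.2

Newton-Raphson formula: x_{n+1} = x_n - f(x_n)/f'(x_n)

Iteration 1:
  f(0.200000) = -0.780067
  f'(0.200000) = 1.198669
  x_1 = 0.200000 - (-0.780067)/1.198669 = 0.850777
Iteration 2:
  f(0.850777) = 0.191378
  f'(0.850777) = 1.751793
  x_2 = 0.850777 - 0.191378/1.751793 = 0.741530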